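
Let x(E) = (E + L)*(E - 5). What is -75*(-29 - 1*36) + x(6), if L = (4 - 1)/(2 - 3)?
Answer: 4878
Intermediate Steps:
L = -3 (L = 3/(-1) = 3*(-1) = -3)
x(E) = (-5 + E)*(-3 + E) (x(E) = (E - 3)*(E - 5) = (-3 + E)*(-5 + E) = (-5 + E)*(-3 + E))
-75*(-29 - 1*36) + x(6) = -75*(-29 - 1*36) + (15 + 6**2 - 8*6) = -75*(-29 - 36) + (15 + 36 - 48) = -75*(-65) + 3 = 4875 + 3 = 4878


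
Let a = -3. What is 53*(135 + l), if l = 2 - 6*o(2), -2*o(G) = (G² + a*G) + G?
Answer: 7261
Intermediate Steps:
o(G) = G - G²/2 (o(G) = -((G² - 3*G) + G)/2 = -(G² - 2*G)/2 = G - G²/2)
l = 2 (l = 2 - 3*2*(2 - 1*2) = 2 - 3*2*(2 - 2) = 2 - 3*2*0 = 2 - 6*0 = 2 + 0 = 2)
53*(135 + l) = 53*(135 + 2) = 53*137 = 7261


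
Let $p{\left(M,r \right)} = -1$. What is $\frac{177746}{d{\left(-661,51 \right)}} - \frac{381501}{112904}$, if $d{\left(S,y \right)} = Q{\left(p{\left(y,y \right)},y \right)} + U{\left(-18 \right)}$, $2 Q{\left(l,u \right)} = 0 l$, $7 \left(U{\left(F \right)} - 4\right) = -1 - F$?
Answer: $\frac{140460473143}{5080680} \approx 27646.0$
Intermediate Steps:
$U{\left(F \right)} = \frac{27}{7} - \frac{F}{7}$ ($U{\left(F \right)} = 4 + \frac{-1 - F}{7} = 4 - \left(\frac{1}{7} + \frac{F}{7}\right) = \frac{27}{7} - \frac{F}{7}$)
$Q{\left(l,u \right)} = 0$ ($Q{\left(l,u \right)} = \frac{0 l}{2} = \frac{1}{2} \cdot 0 = 0$)
$d{\left(S,y \right)} = \frac{45}{7}$ ($d{\left(S,y \right)} = 0 + \left(\frac{27}{7} - - \frac{18}{7}\right) = 0 + \left(\frac{27}{7} + \frac{18}{7}\right) = 0 + \frac{45}{7} = \frac{45}{7}$)
$\frac{177746}{d{\left(-661,51 \right)}} - \frac{381501}{112904} = \frac{177746}{\frac{45}{7}} - \frac{381501}{112904} = 177746 \cdot \frac{7}{45} - \frac{381501}{112904} = \frac{1244222}{45} - \frac{381501}{112904} = \frac{140460473143}{5080680}$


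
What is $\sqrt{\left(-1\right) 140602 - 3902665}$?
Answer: $i \sqrt{4043267} \approx 2010.8 i$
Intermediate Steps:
$\sqrt{\left(-1\right) 140602 - 3902665} = \sqrt{-140602 - 3902665} = \sqrt{-4043267} = i \sqrt{4043267}$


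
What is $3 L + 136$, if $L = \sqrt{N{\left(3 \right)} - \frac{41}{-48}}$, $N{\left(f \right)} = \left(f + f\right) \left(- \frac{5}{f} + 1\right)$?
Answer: $136 + \frac{i \sqrt{453}}{4} \approx 136.0 + 5.3209 i$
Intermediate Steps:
$N{\left(f \right)} = 2 f \left(1 - \frac{5}{f}\right)$
$L = \frac{i \sqrt{453}}{12}$ ($L = \sqrt{\left(-10 + 2 \cdot 3\right) - \frac{41}{-48}} = \sqrt{\left(-10 + 6\right) - - \frac{41}{48}} = \sqrt{-4 + \frac{41}{48}} = \sqrt{- \frac{151}{48}} = \frac{i \sqrt{453}}{12} \approx 1.7736 i$)
$3 L + 136 = 3 \frac{i \sqrt{453}}{12} + 136 = \frac{i \sqrt{453}}{4} + 136 = 136 + \frac{i \sqrt{453}}{4}$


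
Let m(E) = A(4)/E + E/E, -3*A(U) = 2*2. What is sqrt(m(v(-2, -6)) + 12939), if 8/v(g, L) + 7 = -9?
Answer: 2*sqrt(29121)/3 ≈ 113.77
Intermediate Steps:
A(U) = -4/3 (A(U) = -2*2/3 = -1/3*4 = -4/3)
v(g, L) = -1/2 (v(g, L) = 8/(-7 - 9) = 8/(-16) = 8*(-1/16) = -1/2)
m(E) = 1 - 4/(3*E) (m(E) = -4/(3*E) + E/E = -4/(3*E) + 1 = 1 - 4/(3*E))
sqrt(m(v(-2, -6)) + 12939) = sqrt((-4/3 - 1/2)/(-1/2) + 12939) = sqrt(-2*(-11/6) + 12939) = sqrt(11/3 + 12939) = sqrt(38828/3) = 2*sqrt(29121)/3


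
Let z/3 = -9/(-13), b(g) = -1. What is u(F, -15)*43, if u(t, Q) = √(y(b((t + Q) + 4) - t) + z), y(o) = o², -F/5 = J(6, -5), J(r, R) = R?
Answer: 43*√114595/13 ≈ 1119.7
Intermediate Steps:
z = 27/13 (z = 3*(-9/(-13)) = 3*(-9*(-1/13)) = 3*(9/13) = 27/13 ≈ 2.0769)
F = 25 (F = -5*(-5) = 25)
u(t, Q) = √(27/13 + (-1 - t)²) (u(t, Q) = √((-1 - t)² + 27/13) = √(27/13 + (-1 - t)²))
u(F, -15)*43 = (√(351 + 169*(1 + 25)²)/13)*43 = (√(351 + 169*26²)/13)*43 = (√(351 + 169*676)/13)*43 = (√(351 + 114244)/13)*43 = (√114595/13)*43 = 43*√114595/13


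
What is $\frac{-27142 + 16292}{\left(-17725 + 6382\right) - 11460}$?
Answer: $\frac{10850}{22803} \approx 0.47581$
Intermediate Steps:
$\frac{-27142 + 16292}{\left(-17725 + 6382\right) - 11460} = - \frac{10850}{-11343 - 11460} = - \frac{10850}{-22803} = \left(-10850\right) \left(- \frac{1}{22803}\right) = \frac{10850}{22803}$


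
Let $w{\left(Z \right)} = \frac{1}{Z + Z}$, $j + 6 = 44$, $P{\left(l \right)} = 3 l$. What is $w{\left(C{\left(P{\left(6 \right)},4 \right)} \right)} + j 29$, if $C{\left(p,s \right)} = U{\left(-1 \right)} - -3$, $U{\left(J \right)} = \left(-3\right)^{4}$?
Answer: $\frac{185137}{168} \approx 1102.0$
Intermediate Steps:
$U{\left(J \right)} = 81$
$j = 38$ ($j = -6 + 44 = 38$)
$C{\left(p,s \right)} = 84$ ($C{\left(p,s \right)} = 81 - -3 = 81 + 3 = 84$)
$w{\left(Z \right)} = \frac{1}{2 Z}$
$w{\left(C{\left(P{\left(6 \right)},4 \right)} \right)} + j 29 = \frac{1}{2 \cdot 84} + 38 \cdot 29 = \frac{1}{2} \cdot \frac{1}{84} + 1102 = \frac{1}{168} + 1102 = \frac{185137}{168}$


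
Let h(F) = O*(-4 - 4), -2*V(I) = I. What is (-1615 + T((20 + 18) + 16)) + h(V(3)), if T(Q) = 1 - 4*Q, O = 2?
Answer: -1846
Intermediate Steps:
V(I) = -I/2
h(F) = -16 (h(F) = 2*(-4 - 4) = 2*(-8) = -16)
(-1615 + T((20 + 18) + 16)) + h(V(3)) = (-1615 + (1 - 4*((20 + 18) + 16))) - 16 = (-1615 + (1 - 4*(38 + 16))) - 16 = (-1615 + (1 - 4*54)) - 16 = (-1615 + (1 - 216)) - 16 = (-1615 - 215) - 16 = -1830 - 16 = -1846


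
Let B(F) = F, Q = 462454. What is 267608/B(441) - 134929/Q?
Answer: 123696886343/203942214 ≈ 606.53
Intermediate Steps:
267608/B(441) - 134929/Q = 267608/441 - 134929/462454 = 123696886343/203942214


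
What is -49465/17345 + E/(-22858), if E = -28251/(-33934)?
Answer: -7673735741915/2690776237468 ≈ -2.8519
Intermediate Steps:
E = 28251/33934 (E = -28251*(-1/33934) = 28251/33934 ≈ 0.83253)
-49465/17345 + E/(-22858) = -49465/17345 + (28251/33934)/(-22858) = -49465*1/17345 + (28251/33934)*(-1/22858) = -9893/3469 - 28251/775663372 = -7673735741915/2690776237468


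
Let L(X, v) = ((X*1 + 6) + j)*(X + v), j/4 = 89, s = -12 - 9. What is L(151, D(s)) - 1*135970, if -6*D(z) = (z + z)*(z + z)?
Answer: -209329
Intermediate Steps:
s = -21
j = 356 (j = 4*89 = 356)
D(z) = -2*z²/3 (D(z) = -(z + z)*(z + z)/6 = -2*z*2*z/6 = -2*z²/3)
L(X, v) = (362 + X)*(X + v) (L(X, v) = ((X*1 + 6) + 356)*(X + v) = ((X + 6) + 356)*(X + v) = ((6 + X) + 356)*(X + v) = (362 + X)*(X + v))
L(151, D(s)) - 1*135970 = (151² + 362*151 + 362*(-⅔*(-21)²) + 151*(-⅔*(-21)²)) - 1*135970 = (22801 + 54662 + 362*(-⅔*441) + 151*(-⅔*441)) - 135970 = (22801 + 54662 + 362*(-294) + 151*(-294)) - 135970 = (22801 + 54662 - 106428 - 44394) - 135970 = -73359 - 135970 = -209329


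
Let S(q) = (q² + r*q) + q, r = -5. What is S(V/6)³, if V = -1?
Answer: 15625/46656 ≈ 0.33490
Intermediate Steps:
S(q) = q² - 4*q (S(q) = (q² - 5*q) + q = q² - 4*q)
S(V/6)³ = ((-1/6)*(-4 - 1/6))³ = ((-1*⅙)*(-4 - 1*⅙))³ = (-(-4 - ⅙)/6)³ = (-⅙*(-25/6))³ = (25/36)³ = 15625/46656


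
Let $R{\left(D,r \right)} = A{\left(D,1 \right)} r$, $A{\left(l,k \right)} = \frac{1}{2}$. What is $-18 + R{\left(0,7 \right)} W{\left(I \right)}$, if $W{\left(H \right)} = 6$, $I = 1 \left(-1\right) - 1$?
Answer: $3$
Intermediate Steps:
$I = -2$ ($I = -1 - 1 = -2$)
$A{\left(l,k \right)} = \frac{1}{2}$
$R{\left(D,r \right)} = \frac{r}{2}$
$-18 + R{\left(0,7 \right)} W{\left(I \right)} = -18 + \frac{1}{2} \cdot 7 \cdot 6 = -18 + \frac{7}{2} \cdot 6 = -18 + 21 = 3$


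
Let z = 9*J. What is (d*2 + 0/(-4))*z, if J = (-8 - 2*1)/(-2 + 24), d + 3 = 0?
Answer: 270/11 ≈ 24.545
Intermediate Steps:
d = -3 (d = -3 + 0 = -3)
J = -5/11 (J = (-8 - 2)/22 = -10*1/22 = -5/11 ≈ -0.45455)
z = -45/11 (z = 9*(-5/11) = -45/11 ≈ -4.0909)
(d*2 + 0/(-4))*z = (-3*2 + 0/(-4))*(-45/11) = (-6 + 0*(-¼))*(-45/11) = (-6 + 0)*(-45/11) = -6*(-45/11) = 270/11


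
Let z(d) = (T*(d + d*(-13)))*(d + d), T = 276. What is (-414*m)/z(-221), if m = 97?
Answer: 97/781456 ≈ 0.00012413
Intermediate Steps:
z(d) = -6624*d² (z(d) = (276*(d + d*(-13)))*(d + d) = (276*(d - 13*d))*(2*d) = (276*(-12*d))*(2*d) = (-3312*d)*(2*d) = -6624*d²)
(-414*m)/z(-221) = (-414*97)/((-6624*(-221)²)) = -40158/((-6624*48841)) = -40158/(-323522784) = -40158*(-1/323522784) = 97/781456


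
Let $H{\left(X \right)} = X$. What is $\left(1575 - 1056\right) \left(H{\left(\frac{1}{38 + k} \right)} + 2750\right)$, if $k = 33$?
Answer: $\frac{101335269}{71} \approx 1.4273 \cdot 10^{6}$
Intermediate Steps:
$\left(1575 - 1056\right) \left(H{\left(\frac{1}{38 + k} \right)} + 2750\right) = \left(1575 - 1056\right) \left(\frac{1}{38 + 33} + 2750\right) = 519 \left(\frac{1}{71} + 2750\right) = 519 \cdot \frac{195251}{71} = \frac{101335269}{71}$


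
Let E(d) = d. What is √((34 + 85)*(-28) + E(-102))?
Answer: I*√3434 ≈ 58.6*I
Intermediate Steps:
√((34 + 85)*(-28) + E(-102)) = √((34 + 85)*(-28) - 102) = √(119*(-28) - 102) = √(-3332 - 102) = √(-3434) = I*√3434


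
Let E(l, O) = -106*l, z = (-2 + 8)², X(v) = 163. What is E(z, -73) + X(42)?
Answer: -3653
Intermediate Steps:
z = 36 (z = 6² = 36)
E(z, -73) + X(42) = -106*36 + 163 = -3816 + 163 = -3653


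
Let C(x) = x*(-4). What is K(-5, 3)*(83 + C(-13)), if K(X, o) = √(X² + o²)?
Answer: 135*√34 ≈ 787.18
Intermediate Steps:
C(x) = -4*x
K(-5, 3)*(83 + C(-13)) = √((-5)² + 3²)*(83 - 4*(-13)) = √(25 + 9)*(83 + 52) = √34*135 = 135*√34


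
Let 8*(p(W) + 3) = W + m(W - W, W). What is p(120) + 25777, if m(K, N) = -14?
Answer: 103149/4 ≈ 25787.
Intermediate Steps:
p(W) = -19/4 + W/8 (p(W) = -3 + (W - 14)/8 = -3 + (-14 + W)/8 = -3 + (-7/4 + W/8) = -19/4 + W/8)
p(120) + 25777 = (-19/4 + (⅛)*120) + 25777 = (-19/4 + 15) + 25777 = 41/4 + 25777 = 103149/4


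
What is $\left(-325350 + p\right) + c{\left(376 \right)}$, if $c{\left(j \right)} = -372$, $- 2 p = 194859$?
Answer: $- \frac{846303}{2} \approx -4.2315 \cdot 10^{5}$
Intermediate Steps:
$p = - \frac{194859}{2}$ ($p = \left(- \frac{1}{2}\right) 194859 = - \frac{194859}{2} \approx -97430.0$)
$\left(-325350 + p\right) + c{\left(376 \right)} = \left(-325350 - \frac{194859}{2}\right) - 372 = - \frac{845559}{2} - 372 = - \frac{846303}{2}$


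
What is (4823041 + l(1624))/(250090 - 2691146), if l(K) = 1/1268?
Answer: -6115615989/3095259008 ≈ -1.9758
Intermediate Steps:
l(K) = 1/1268
(4823041 + l(1624))/(250090 - 2691146) = (4823041 + 1/1268)/(250090 - 2691146) = (6115615989/1268)/(-2441056) = (6115615989/1268)*(-1/2441056) = -6115615989/3095259008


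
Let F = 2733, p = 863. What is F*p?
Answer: 2358579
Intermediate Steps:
F*p = 2733*863 = 2358579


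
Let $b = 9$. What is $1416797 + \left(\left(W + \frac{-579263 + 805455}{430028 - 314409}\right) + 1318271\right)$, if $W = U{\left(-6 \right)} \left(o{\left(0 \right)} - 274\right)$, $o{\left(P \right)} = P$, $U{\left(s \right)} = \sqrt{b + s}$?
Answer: $\frac{316226053284}{115619} - 274 \sqrt{3} \approx 2.7346 \cdot 10^{6}$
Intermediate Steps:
$U{\left(s \right)} = \sqrt{9 + s}$
$W = - 274 \sqrt{3}$ ($W = \sqrt{9 - 6} \left(0 - 274\right) = \sqrt{3} \left(-274\right) = - 274 \sqrt{3} \approx -474.58$)
$1416797 + \left(\left(W + \frac{-579263 + 805455}{430028 - 314409}\right) + 1318271\right) = 1416797 - \left(-1318271 + 274 \sqrt{3} - \frac{-579263 + 805455}{430028 - 314409}\right) = 1416797 + \left(\left(- 274 \sqrt{3} + \frac{226192}{115619}\right) + 1318271\right) = 1416797 + \left(\left(\frac{226192}{115619} - 274 \sqrt{3}\right) + 1318271\right) = 1416797 + \left(\frac{152417400941}{115619} - 274 \sqrt{3}\right) = \frac{316226053284}{115619} - 274 \sqrt{3}$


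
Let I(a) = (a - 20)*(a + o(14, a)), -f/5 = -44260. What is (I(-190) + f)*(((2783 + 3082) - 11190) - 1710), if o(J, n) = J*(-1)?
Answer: -1858224900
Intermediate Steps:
o(J, n) = -J
f = 221300 (f = -5*(-44260) = 221300)
I(a) = (-20 + a)*(-14 + a) (I(a) = (a - 20)*(a - 1*14) = (-20 + a)*(a - 14) = (-20 + a)*(-14 + a))
(I(-190) + f)*(((2783 + 3082) - 11190) - 1710) = ((280 + (-190)² - 34*(-190)) + 221300)*(((2783 + 3082) - 11190) - 1710) = ((280 + 36100 + 6460) + 221300)*((5865 - 11190) - 1710) = (42840 + 221300)*(-5325 - 1710) = 264140*(-7035) = -1858224900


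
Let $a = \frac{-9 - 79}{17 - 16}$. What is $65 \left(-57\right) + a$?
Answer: $-3793$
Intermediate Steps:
$a = -88$ ($a = - \frac{88}{1} = \left(-88\right) 1 = -88$)
$65 \left(-57\right) + a = 65 \left(-57\right) - 88 = -3705 - 88 = -3793$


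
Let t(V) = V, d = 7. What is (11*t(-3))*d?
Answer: -231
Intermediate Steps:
(11*t(-3))*d = (11*(-3))*7 = -33*7 = -231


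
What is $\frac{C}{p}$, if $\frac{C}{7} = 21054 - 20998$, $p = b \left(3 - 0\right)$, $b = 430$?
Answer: $\frac{196}{645} \approx 0.30388$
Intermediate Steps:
$p = 1290$ ($p = 430 \left(3 - 0\right) = 430 \left(3 + 0\right) = 430 \cdot 3 = 1290$)
$C = 392$ ($C = 7 \left(21054 - 20998\right) = 7 \cdot 56 = 392$)
$\frac{C}{p} = \frac{392}{1290} = 392 \cdot \frac{1}{1290} = \frac{196}{645}$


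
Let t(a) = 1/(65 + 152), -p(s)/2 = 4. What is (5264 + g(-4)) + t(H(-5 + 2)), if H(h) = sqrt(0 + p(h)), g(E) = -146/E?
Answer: 2300419/434 ≈ 5300.5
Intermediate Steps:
p(s) = -8 (p(s) = -2*4 = -8)
H(h) = 2*I*sqrt(2) (H(h) = sqrt(0 - 8) = sqrt(-8) = 2*I*sqrt(2))
t(a) = 1/217
(5264 + g(-4)) + t(H(-5 + 2)) = (5264 - 146/(-4)) + 1/217 = (5264 - 146*(-1/4)) + 1/217 = (5264 + 73/2) + 1/217 = 10601/2 + 1/217 = 2300419/434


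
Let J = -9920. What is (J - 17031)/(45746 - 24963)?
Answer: -26951/20783 ≈ -1.2968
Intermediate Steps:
(J - 17031)/(45746 - 24963) = (-9920 - 17031)/(45746 - 24963) = -26951/20783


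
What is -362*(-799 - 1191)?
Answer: 720380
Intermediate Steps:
-362*(-799 - 1191) = -362*(-1990) = 720380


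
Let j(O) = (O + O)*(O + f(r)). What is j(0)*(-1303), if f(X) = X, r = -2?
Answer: 0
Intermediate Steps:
j(O) = 2*O*(-2 + O) (j(O) = (O + O)*(O - 2) = (2*O)*(-2 + O) = 2*O*(-2 + O))
j(0)*(-1303) = (2*0*(-2 + 0))*(-1303) = (2*0*(-2))*(-1303) = 0*(-1303) = 0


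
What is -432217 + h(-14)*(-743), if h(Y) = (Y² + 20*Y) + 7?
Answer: -375006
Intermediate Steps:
h(Y) = 7 + Y² + 20*Y
-432217 + h(-14)*(-743) = -432217 + (7 + (-14)² + 20*(-14))*(-743) = -432217 + (7 + 196 - 280)*(-743) = -432217 - 77*(-743) = -432217 + 57211 = -375006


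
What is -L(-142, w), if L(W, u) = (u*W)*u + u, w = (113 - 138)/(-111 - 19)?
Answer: 855/169 ≈ 5.0592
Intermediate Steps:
w = 5/26 (w = -25/(-130) = -25*(-1/130) = 5/26 ≈ 0.19231)
L(W, u) = u + W*u² (L(W, u) = (W*u)*u + u = W*u² + u = u + W*u²)
-L(-142, w) = -5*(1 - 142*5/26)/26 = -5*(1 - 355/13)/26 = -5*(-342)/(26*13) = -1*(-855/169) = 855/169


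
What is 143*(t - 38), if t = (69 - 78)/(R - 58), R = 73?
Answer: -27599/5 ≈ -5519.8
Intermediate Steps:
t = -⅗ (t = (69 - 78)/(73 - 58) = -9/15 = -9*1/15 = -⅗ ≈ -0.60000)
143*(t - 38) = 143*(-⅗ - 38) = 143*(-193/5) = -27599/5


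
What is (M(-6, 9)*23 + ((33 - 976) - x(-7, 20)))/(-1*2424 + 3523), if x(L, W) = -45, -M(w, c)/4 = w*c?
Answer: 4070/1099 ≈ 3.7034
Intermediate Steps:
M(w, c) = -4*c*w (M(w, c) = -4*w*c = -4*c*w)
(M(-6, 9)*23 + ((33 - 976) - x(-7, 20)))/(-1*2424 + 3523) = (-4*9*(-6)*23 + ((33 - 976) - 1*(-45)))/(-1*2424 + 3523) = (216*23 + (-943 + 45))/(-2424 + 3523) = (4968 - 898)/1099 = 4070*(1/1099) = 4070/1099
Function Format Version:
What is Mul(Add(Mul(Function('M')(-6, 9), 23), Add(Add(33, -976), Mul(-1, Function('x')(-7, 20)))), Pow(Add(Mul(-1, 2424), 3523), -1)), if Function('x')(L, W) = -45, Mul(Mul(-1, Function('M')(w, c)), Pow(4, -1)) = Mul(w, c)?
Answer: Rational(4070, 1099) ≈ 3.7034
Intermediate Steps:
Function('M')(w, c) = Mul(-4, c, w) (Function('M')(w, c) = Mul(-4, Mul(w, c)) = Mul(-4, Mul(c, w)) = Mul(-4, c, w))
Mul(Add(Mul(Function('M')(-6, 9), 23), Add(Add(33, -976), Mul(-1, Function('x')(-7, 20)))), Pow(Add(Mul(-1, 2424), 3523), -1)) = Mul(Add(Mul(Mul(-4, 9, -6), 23), Add(Add(33, -976), Mul(-1, -45))), Pow(Add(Mul(-1, 2424), 3523), -1)) = Mul(Add(Mul(216, 23), Add(-943, 45)), Pow(Add(-2424, 3523), -1)) = Mul(Add(4968, -898), Pow(1099, -1)) = Mul(4070, Rational(1, 1099)) = Rational(4070, 1099)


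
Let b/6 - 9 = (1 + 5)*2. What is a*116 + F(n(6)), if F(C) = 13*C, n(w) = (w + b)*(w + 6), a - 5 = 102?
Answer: 33004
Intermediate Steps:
a = 107 (a = 5 + 102 = 107)
b = 126 (b = 54 + 6*((1 + 5)*2) = 54 + 6*(6*2) = 54 + 6*12 = 54 + 72 = 126)
n(w) = (6 + w)*(126 + w) (n(w) = (w + 126)*(w + 6) = (126 + w)*(6 + w) = (6 + w)*(126 + w))
a*116 + F(n(6)) = 107*116 + 13*(756 + 6² + 132*6) = 12412 + 13*(756 + 36 + 792) = 12412 + 13*1584 = 12412 + 20592 = 33004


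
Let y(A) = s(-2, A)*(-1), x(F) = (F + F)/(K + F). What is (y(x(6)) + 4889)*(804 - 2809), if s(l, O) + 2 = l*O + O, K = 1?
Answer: -68669245/7 ≈ -9.8099e+6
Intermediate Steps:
s(l, O) = -2 + O + O*l (s(l, O) = -2 + (l*O + O) = -2 + (O*l + O) = -2 + (O + O*l) = -2 + O + O*l)
x(F) = 2*F/(1 + F) (x(F) = (F + F)/(1 + F) = (2*F)/(1 + F) = 2*F/(1 + F))
y(A) = 2 + A (y(A) = (-2 + A + A*(-2))*(-1) = (-2 + A - 2*A)*(-1) = (-2 - A)*(-1) = 2 + A)
(y(x(6)) + 4889)*(804 - 2809) = ((2 + 2*6/(1 + 6)) + 4889)*(804 - 2809) = ((2 + 2*6/7) + 4889)*(-2005) = ((2 + 2*6*(1/7)) + 4889)*(-2005) = ((2 + 12/7) + 4889)*(-2005) = (26/7 + 4889)*(-2005) = (34249/7)*(-2005) = -68669245/7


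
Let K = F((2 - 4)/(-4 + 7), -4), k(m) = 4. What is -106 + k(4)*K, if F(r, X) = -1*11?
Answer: -150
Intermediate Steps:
F(r, X) = -11
K = -11
-106 + k(4)*K = -106 + 4*(-11) = -106 - 44 = -150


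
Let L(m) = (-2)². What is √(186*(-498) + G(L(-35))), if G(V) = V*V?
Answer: 26*I*√137 ≈ 304.32*I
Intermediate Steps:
L(m) = 4
G(V) = V²
√(186*(-498) + G(L(-35))) = √(186*(-498) + 4²) = √(-92628 + 16) = √(-92612) = 26*I*√137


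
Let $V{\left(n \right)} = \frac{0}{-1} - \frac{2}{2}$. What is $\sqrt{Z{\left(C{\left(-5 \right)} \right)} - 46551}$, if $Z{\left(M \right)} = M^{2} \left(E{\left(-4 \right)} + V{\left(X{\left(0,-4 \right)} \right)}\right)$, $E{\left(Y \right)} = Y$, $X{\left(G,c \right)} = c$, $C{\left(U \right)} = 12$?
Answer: $i \sqrt{47271} \approx 217.42 i$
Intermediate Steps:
$V{\left(n \right)} = -1$ ($V{\left(n \right)} = 0 \left(-1\right) - 1 = 0 - 1 = -1$)
$Z{\left(M \right)} = - 5 M^{2}$ ($Z{\left(M \right)} = M^{2} \left(-4 - 1\right) = M^{2} \left(-5\right) = - 5 M^{2}$)
$\sqrt{Z{\left(C{\left(-5 \right)} \right)} - 46551} = \sqrt{- 5 \cdot 12^{2} - 46551} = \sqrt{\left(-5\right) 144 - 46551} = \sqrt{-720 - 46551} = \sqrt{-47271} = i \sqrt{47271}$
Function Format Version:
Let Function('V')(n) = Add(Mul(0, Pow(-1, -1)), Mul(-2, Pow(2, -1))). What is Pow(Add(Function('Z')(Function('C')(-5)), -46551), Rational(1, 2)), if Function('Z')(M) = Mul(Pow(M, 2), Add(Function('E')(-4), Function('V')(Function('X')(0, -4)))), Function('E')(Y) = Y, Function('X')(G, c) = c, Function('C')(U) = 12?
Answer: Mul(I, Pow(47271, Rational(1, 2))) ≈ Mul(217.42, I)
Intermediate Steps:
Function('V')(n) = -1 (Function('V')(n) = Add(Mul(0, -1), Mul(-2, Rational(1, 2))) = Add(0, -1) = -1)
Function('Z')(M) = Mul(-5, Pow(M, 2)) (Function('Z')(M) = Mul(Pow(M, 2), Add(-4, -1)) = Mul(Pow(M, 2), -5) = Mul(-5, Pow(M, 2)))
Pow(Add(Function('Z')(Function('C')(-5)), -46551), Rational(1, 2)) = Pow(Add(Mul(-5, Pow(12, 2)), -46551), Rational(1, 2)) = Pow(Add(Mul(-5, 144), -46551), Rational(1, 2)) = Pow(Add(-720, -46551), Rational(1, 2)) = Pow(-47271, Rational(1, 2)) = Mul(I, Pow(47271, Rational(1, 2)))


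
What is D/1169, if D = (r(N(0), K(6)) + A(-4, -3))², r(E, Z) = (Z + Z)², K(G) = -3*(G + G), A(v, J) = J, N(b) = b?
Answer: 26842761/1169 ≈ 22962.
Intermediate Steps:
K(G) = -6*G
r(E, Z) = 4*Z² (r(E, Z) = (2*Z)² = 4*Z²)
D = 26842761 (D = (4*(-6*6)² - 3)² = (4*(-36)² - 3)² = (4*1296 - 3)² = (5184 - 3)² = 5181² = 26842761)
D/1169 = 26842761/1169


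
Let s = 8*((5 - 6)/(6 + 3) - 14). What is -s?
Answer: 1016/9 ≈ 112.89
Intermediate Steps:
s = -1016/9 (s = 8*(-1/9 - 14) = 8*(-127/9) = -1016/9 ≈ -112.89)
-s = -1*(-1016/9) = 1016/9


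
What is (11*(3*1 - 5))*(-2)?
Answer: 44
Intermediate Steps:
(11*(3*1 - 5))*(-2) = (11*(3 - 5))*(-2) = (11*(-2))*(-2) = -22*(-2) = 44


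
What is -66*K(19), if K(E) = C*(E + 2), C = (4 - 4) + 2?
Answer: -2772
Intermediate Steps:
C = 2 (C = 0 + 2 = 2)
K(E) = 4 + 2*E (K(E) = 2*(E + 2) = 2*(2 + E) = 4 + 2*E)
-66*K(19) = -66*(4 + 2*19) = -66*(4 + 38) = -66*42 = -2772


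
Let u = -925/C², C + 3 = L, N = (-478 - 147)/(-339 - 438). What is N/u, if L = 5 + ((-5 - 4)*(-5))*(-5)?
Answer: -1243225/28749 ≈ -43.244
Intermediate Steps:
L = -220 (L = 5 - 9*(-5)*(-5) = 5 + 45*(-5) = 5 - 225 = -220)
N = 625/777 (N = -625/(-777) = -625*(-1/777) = 625/777 ≈ 0.80438)
C = -223 (C = -3 - 220 = -223)
u = -925/49729 (u = -925/((-223)²) = -925/49729 ≈ -0.018601)
N/u = 625/(777*(-925/49729)) = (625/777)*(-49729/925) = -1243225/28749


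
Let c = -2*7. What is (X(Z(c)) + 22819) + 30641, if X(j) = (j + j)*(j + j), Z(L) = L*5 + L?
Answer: 81684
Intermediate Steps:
c = -14
Z(L) = 6*L (Z(L) = 5*L + L = 6*L)
X(j) = 4*j² (X(j) = (2*j)*(2*j) = 4*j²)
(X(Z(c)) + 22819) + 30641 = (4*(6*(-14))² + 22819) + 30641 = (4*(-84)² + 22819) + 30641 = (4*7056 + 22819) + 30641 = (28224 + 22819) + 30641 = 51043 + 30641 = 81684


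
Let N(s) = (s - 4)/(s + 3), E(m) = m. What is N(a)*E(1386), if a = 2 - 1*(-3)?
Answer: 693/4 ≈ 173.25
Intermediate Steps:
a = 5 (a = 2 + 3 = 5)
N(s) = (-4 + s)/(3 + s)
N(a)*E(1386) = ((-4 + 5)/(3 + 5))*1386 = (1/8)*1386 = ((⅛)*1)*1386 = (⅛)*1386 = 693/4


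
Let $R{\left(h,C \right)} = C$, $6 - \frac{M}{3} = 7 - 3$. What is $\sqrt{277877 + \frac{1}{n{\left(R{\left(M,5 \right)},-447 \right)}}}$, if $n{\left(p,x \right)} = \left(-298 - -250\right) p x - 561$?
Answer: $\frac{2 \sqrt{791181464758629}}{106719} \approx 527.14$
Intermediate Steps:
$M = 6$ ($M = 18 - 3 \left(7 - 3\right) = 18 - 12 = 6$)
$n{\left(p,x \right)} = -561 - 48 p x$ ($n{\left(p,x \right)} = \left(-298 + 250\right) p x - 561 = - 48 p x - 561 = -561 - 48 p x$)
$\sqrt{277877 + \frac{1}{n{\left(R{\left(M,5 \right)},-447 \right)}}} = \sqrt{277877 + \frac{1}{-561 - 240 \left(-447\right)}} = \sqrt{277877 + \frac{1}{-561 + 107280}} = \sqrt{277877 + \frac{1}{106719}} = \sqrt{\frac{29654755564}{106719}} = \frac{2 \sqrt{791181464758629}}{106719}$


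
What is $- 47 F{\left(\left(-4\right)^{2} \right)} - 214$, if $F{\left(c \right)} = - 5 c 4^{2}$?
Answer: $59946$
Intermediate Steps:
$F{\left(c \right)} = - 80 c$ ($F{\left(c \right)} = - 5 c 16 = - 80 c$)
$- 47 F{\left(\left(-4\right)^{2} \right)} - 214 = - 47 \left(- 80 \left(-4\right)^{2}\right) - 214 = - 47 \left(\left(-80\right) 16\right) - 214 = \left(-47\right) \left(-1280\right) - 214 = 60160 - 214 = 59946$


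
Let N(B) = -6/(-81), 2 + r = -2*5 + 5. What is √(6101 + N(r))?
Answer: √494187/9 ≈ 78.109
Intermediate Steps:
r = -7 (r = -2 + (-2*5 + 5) = -2 + (-10 + 5) = -2 - 5 = -7)
N(B) = 2/27 (N(B) = -6*(-1/81) = 2/27)
√(6101 + N(r)) = √(6101 + 2/27) = √(164729/27) = √494187/9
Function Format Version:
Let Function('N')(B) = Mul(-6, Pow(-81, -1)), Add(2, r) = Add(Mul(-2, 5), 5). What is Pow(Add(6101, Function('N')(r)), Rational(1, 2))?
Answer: Mul(Rational(1, 9), Pow(494187, Rational(1, 2))) ≈ 78.109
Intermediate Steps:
r = -7 (r = Add(-2, Add(Mul(-2, 5), 5)) = Add(-2, Add(-10, 5)) = Add(-2, -5) = -7)
Function('N')(B) = Rational(2, 27) (Function('N')(B) = Mul(-6, Rational(-1, 81)) = Rational(2, 27))
Pow(Add(6101, Function('N')(r)), Rational(1, 2)) = Pow(Add(6101, Rational(2, 27)), Rational(1, 2)) = Pow(Rational(164729, 27), Rational(1, 2)) = Mul(Rational(1, 9), Pow(494187, Rational(1, 2)))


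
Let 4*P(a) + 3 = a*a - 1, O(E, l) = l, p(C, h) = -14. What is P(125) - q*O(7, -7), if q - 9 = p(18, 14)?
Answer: 15481/4 ≈ 3870.3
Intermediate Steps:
q = -5 (q = 9 - 14 = -5)
P(a) = -1 + a**2/4 (P(a) = -3/4 + (a*a - 1)/4 = -3/4 + (a**2 - 1)/4 = -3/4 + (-1 + a**2)/4 = -3/4 + (-1/4 + a**2/4) = -1 + a**2/4)
P(125) - q*O(7, -7) = (-1 + (1/4)*125**2) - (-5)*(-7) = (-1 + (1/4)*15625) - 1*35 = (-1 + 15625/4) - 35 = 15621/4 - 35 = 15481/4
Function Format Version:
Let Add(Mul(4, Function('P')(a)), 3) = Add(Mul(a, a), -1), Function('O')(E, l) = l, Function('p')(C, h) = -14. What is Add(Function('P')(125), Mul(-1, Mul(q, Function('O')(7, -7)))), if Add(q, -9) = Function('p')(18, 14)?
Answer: Rational(15481, 4) ≈ 3870.3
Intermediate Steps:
q = -5 (q = Add(9, -14) = -5)
Function('P')(a) = Add(-1, Mul(Rational(1, 4), Pow(a, 2))) (Function('P')(a) = Add(Rational(-3, 4), Mul(Rational(1, 4), Add(Mul(a, a), -1))) = Add(Rational(-3, 4), Mul(Rational(1, 4), Add(Pow(a, 2), -1))) = Add(Rational(-3, 4), Mul(Rational(1, 4), Add(-1, Pow(a, 2)))) = Add(Rational(-3, 4), Add(Rational(-1, 4), Mul(Rational(1, 4), Pow(a, 2)))) = Add(-1, Mul(Rational(1, 4), Pow(a, 2))))
Add(Function('P')(125), Mul(-1, Mul(q, Function('O')(7, -7)))) = Add(Add(-1, Mul(Rational(1, 4), Pow(125, 2))), Mul(-1, Mul(-5, -7))) = Add(Add(-1, Mul(Rational(1, 4), 15625)), Mul(-1, 35)) = Add(Add(-1, Rational(15625, 4)), -35) = Add(Rational(15621, 4), -35) = Rational(15481, 4)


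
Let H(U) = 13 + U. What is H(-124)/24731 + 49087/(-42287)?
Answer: -174094922/149399971 ≈ -1.1653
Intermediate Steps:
H(-124)/24731 + 49087/(-42287) = (13 - 124)/24731 + 49087/(-42287) = -111*1/24731 + 49087*(-1/42287) = -111/24731 - 49087/42287 = -174094922/149399971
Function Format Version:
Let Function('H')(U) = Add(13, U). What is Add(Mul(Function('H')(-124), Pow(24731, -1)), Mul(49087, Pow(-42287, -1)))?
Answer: Rational(-174094922, 149399971) ≈ -1.1653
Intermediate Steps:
Add(Mul(Function('H')(-124), Pow(24731, -1)), Mul(49087, Pow(-42287, -1))) = Add(Mul(Add(13, -124), Pow(24731, -1)), Mul(49087, Pow(-42287, -1))) = Add(Mul(-111, Rational(1, 24731)), Mul(49087, Rational(-1, 42287))) = Add(Rational(-111, 24731), Rational(-49087, 42287)) = Rational(-174094922, 149399971)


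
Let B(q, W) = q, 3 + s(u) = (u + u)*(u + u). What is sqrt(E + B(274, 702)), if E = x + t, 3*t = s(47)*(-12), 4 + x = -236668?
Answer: I*sqrt(271730) ≈ 521.28*I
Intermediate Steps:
s(u) = -3 + 4*u**2 (s(u) = -3 + (u + u)*(u + u) = -3 + (2*u)*(2*u) = -3 + 4*u**2)
x = -236672 (x = -4 - 236668 = -236672)
t = -35332 (t = ((-3 + 4*47**2)*(-12))/3 = ((-3 + 4*2209)*(-12))/3 = ((-3 + 8836)*(-12))/3 = (8833*(-12))/3 = (1/3)*(-105996) = -35332)
E = -272004 (E = -236672 - 35332 = -272004)
sqrt(E + B(274, 702)) = sqrt(-272004 + 274) = sqrt(-271730) = I*sqrt(271730)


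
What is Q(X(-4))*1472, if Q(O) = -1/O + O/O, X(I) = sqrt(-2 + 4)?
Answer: 1472 - 736*sqrt(2) ≈ 431.14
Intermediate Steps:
X(I) = sqrt(2)
Q(O) = 1 - 1/O (Q(O) = -1/O + 1 = 1 - 1/O)
Q(X(-4))*1472 = ((-1 + sqrt(2))/(sqrt(2)))*1472 = ((sqrt(2)/2)*(-1 + sqrt(2)))*1472 = (sqrt(2)*(-1 + sqrt(2))/2)*1472 = 736*sqrt(2)*(-1 + sqrt(2))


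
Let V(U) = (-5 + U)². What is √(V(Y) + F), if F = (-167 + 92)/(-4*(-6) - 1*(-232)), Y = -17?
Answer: √123829/16 ≈ 21.993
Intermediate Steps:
F = -75/256 (F = -75/(24 + 232) = -75/256 ≈ -0.29297)
√(V(Y) + F) = √((-5 - 17)² - 75/256) = √((-22)² - 75/256) = √(484 - 75/256) = √(123829/256) = √123829/16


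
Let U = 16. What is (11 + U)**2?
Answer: 729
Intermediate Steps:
(11 + U)**2 = (11 + 16)**2 = 27**2 = 729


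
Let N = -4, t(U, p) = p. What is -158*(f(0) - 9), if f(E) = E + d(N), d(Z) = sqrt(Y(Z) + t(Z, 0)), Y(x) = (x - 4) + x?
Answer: 1422 - 316*I*sqrt(3) ≈ 1422.0 - 547.33*I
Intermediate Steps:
Y(x) = -4 + 2*x (Y(x) = (-4 + x) + x = -4 + 2*x)
d(Z) = sqrt(-4 + 2*Z) (d(Z) = sqrt((-4 + 2*Z) + 0) = sqrt(-4 + 2*Z))
f(E) = E + 2*I*sqrt(3) (f(E) = E + sqrt(-4 + 2*(-4)) = E + sqrt(-4 - 8) = E + sqrt(-12) = E + 2*I*sqrt(3))
-158*(f(0) - 9) = -158*((0 + 2*I*sqrt(3)) - 9) = -158*(2*I*sqrt(3) - 9) = -158*(-9 + 2*I*sqrt(3)) = 1422 - 316*I*sqrt(3)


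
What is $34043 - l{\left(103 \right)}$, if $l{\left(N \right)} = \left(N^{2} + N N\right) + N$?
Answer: $12722$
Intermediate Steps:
$l{\left(N \right)} = N + 2 N^{2}$ ($l{\left(N \right)} = \left(N^{2} + N^{2}\right) + N = 2 N^{2} + N = N + 2 N^{2}$)
$34043 - l{\left(103 \right)} = 34043 - 103 \left(1 + 2 \cdot 103\right) = 34043 - 103 \left(1 + 206\right) = 34043 - 103 \cdot 207 = 34043 - 21321 = 12722$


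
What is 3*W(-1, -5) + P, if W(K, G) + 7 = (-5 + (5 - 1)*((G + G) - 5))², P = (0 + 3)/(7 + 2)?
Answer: 37963/3 ≈ 12654.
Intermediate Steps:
P = ⅓ (P = 3/9 = 3*(⅑) = ⅓ ≈ 0.33333)
W(K, G) = -7 + (-25 + 8*G)² (W(K, G) = -7 + (-5 + (5 - 1)*((G + G) - 5))² = -7 + (-5 + 4*(2*G - 5))² = -7 + (-5 + 4*(-5 + 2*G))² = -7 + (-5 + (-20 + 8*G))² = -7 + (-25 + 8*G)²)
3*W(-1, -5) + P = 3*(-7 + (-25 + 8*(-5))²) + ⅓ = 3*(-7 + (-25 - 40)²) + ⅓ = 3*(-7 + (-65)²) + ⅓ = 3*(-7 + 4225) + ⅓ = 3*4218 + ⅓ = 12654 + ⅓ = 37963/3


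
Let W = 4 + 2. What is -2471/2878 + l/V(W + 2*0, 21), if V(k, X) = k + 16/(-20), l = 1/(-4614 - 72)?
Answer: -150535573/175322004 ≈ -0.85862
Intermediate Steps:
W = 6
l = -1/4686 (l = 1/(-4686) = -1/4686 ≈ -0.00021340)
V(k, X) = -⅘ + k (V(k, X) = k + 16*(-1/20) = k - ⅘ = -⅘ + k)
-2471/2878 + l/V(W + 2*0, 21) = -2471/2878 - 1/(4686*(-⅘ + (6 + 2*0))) = -2471*1/2878 - 1/(4686*(-⅘ + (6 + 0))) = -2471/2878 - 1/(4686*(-⅘ + 6)) = -2471/2878 - 1/(4686*26/5) = -2471/2878 - 1/4686*5/26 = -2471/2878 - 5/121836 = -150535573/175322004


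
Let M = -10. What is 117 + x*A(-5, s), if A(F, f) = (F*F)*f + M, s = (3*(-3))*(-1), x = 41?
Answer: 8932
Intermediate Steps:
s = 9 (s = -9*(-1) = 9)
A(F, f) = -10 + f*F² (A(F, f) = (F*F)*f - 10 = F²*f - 10 = f*F² - 10 = -10 + f*F²)
117 + x*A(-5, s) = 117 + 41*(-10 + 9*(-5)²) = 117 + 41*(-10 + 9*25) = 117 + 41*(-10 + 225) = 117 + 41*215 = 117 + 8815 = 8932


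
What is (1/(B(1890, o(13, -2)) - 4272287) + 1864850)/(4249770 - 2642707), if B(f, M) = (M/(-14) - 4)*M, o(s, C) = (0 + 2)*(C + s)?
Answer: 55771820924943/48062219401621 ≈ 1.1604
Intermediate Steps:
o(s, C) = 2*C + 2*s (o(s, C) = 2*(C + s) = 2*C + 2*s)
B(f, M) = M*(-4 - M/14) (B(f, M) = (M*(-1/14) - 4)*M = (-M/14 - 4)*M = (-4 - M/14)*M = M*(-4 - M/14))
(1/(B(1890, o(13, -2)) - 4272287) + 1864850)/(4249770 - 2642707) = (1/(-(2*(-2) + 2*13)*(56 + (2*(-2) + 2*13))/14 - 4272287) + 1864850)/(4249770 - 2642707) = (1/(-(-4 + 26)*(56 + (-4 + 26))/14 - 4272287) + 1864850)/1607063 = (1/(-1/14*22*(56 + 22) - 4272287) + 1864850)*(1/1607063) = (1/(-1/14*22*78 - 4272287) + 1864850)*(1/1607063) = (1/(-858/7 - 4272287) + 1864850)*(1/1607063) = (1/(-29906867/7) + 1864850)*(1/1607063) = (-7/29906867 + 1864850)*(1/1607063) = (55771820924943/29906867)*(1/1607063) = 55771820924943/48062219401621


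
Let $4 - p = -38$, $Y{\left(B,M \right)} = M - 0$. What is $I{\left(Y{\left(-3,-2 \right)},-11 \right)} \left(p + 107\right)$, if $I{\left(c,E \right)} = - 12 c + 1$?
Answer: $3725$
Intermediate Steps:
$Y{\left(B,M \right)} = M$ ($Y{\left(B,M \right)} = M + 0 = M$)
$I{\left(c,E \right)} = 1 - 12 c$
$p = 42$ ($p = 4 - -38 = 4 + 38 = 42$)
$I{\left(Y{\left(-3,-2 \right)},-11 \right)} \left(p + 107\right) = \left(1 - -24\right) \left(42 + 107\right) = \left(1 + 24\right) 149 = 25 \cdot 149 = 3725$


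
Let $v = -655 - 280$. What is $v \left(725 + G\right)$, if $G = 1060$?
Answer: $-1668975$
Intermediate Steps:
$v = -935$ ($v = -655 - 280 = -935$)
$v \left(725 + G\right) = - 935 \left(725 + 1060\right) = \left(-935\right) 1785 = -1668975$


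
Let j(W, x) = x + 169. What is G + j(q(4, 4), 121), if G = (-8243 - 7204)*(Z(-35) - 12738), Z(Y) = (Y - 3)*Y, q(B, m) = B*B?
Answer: 176219666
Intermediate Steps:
q(B, m) = B²
j(W, x) = 169 + x
Z(Y) = Y*(-3 + Y) (Z(Y) = (-3 + Y)*Y = Y*(-3 + Y))
G = 176219376 (G = (-8243 - 7204)*(-35*(-3 - 35) - 12738) = -15447*(-35*(-38) - 12738) = -15447*(1330 - 12738) = -15447*(-11408) = 176219376)
G + j(q(4, 4), 121) = 176219376 + (169 + 121) = 176219376 + 290 = 176219666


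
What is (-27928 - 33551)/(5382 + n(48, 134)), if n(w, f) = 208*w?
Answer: -20493/5122 ≈ -4.0010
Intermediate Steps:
(-27928 - 33551)/(5382 + n(48, 134)) = (-27928 - 33551)/(5382 + 208*48) = -61479/(5382 + 9984) = -61479/15366 = -61479*1/15366 = -20493/5122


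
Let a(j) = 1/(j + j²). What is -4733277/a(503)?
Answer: -1199942518824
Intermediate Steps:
-4733277/a(503) = -4733277/(1/(503*(1 + 503))) = -4733277/((1/503)/504) = -4733277/((1/503)*(1/504)) = -4733277/1/253512 = -4733277*253512 = -1199942518824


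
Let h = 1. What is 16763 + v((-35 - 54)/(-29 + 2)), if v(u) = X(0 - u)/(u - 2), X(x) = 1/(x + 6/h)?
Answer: 42830194/2555 ≈ 16763.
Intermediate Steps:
X(x) = 1/(6 + x) (X(x) = 1/(x + 6/1) = 1/(x + 6*1) = 1/(x + 6) = 1/(6 + x))
v(u) = 1/((-2 + u)*(6 - u)) (v(u) = 1/((6 + (0 - u))*(u - 2)) = 1/((6 - u)*(-2 + u)) = 1/((-2 + u)*(6 - u)))
16763 + v((-35 - 54)/(-29 + 2)) = 16763 - 1/((-6 + (-35 - 54)/(-29 + 2))*(-2 + (-35 - 54)/(-29 + 2))) = 16763 - 1/((-6 - 89/(-27))*(-2 - 89/(-27))) = 16763 - 1/((-6 - 89*(-1/27))*(-2 - 89*(-1/27))) = 16763 - 1/((-6 + 89/27)*(-2 + 89/27)) = 16763 - 1/((-73/27)*35/27) = 16763 - 1*(-27/73)*27/35 = 16763 + 729/2555 = 42830194/2555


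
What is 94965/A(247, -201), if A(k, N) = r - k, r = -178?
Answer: -18993/85 ≈ -223.45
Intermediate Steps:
A(k, N) = -178 - k
94965/A(247, -201) = 94965/(-178 - 1*247) = 94965/(-178 - 247) = 94965/(-425) = 94965*(-1/425) = -18993/85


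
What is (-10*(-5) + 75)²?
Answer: 15625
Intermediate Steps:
(-10*(-5) + 75)² = (50 + 75)² = 125² = 15625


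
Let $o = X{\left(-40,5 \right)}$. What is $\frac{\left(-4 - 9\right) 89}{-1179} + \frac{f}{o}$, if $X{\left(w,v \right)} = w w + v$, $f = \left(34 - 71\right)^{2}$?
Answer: $\frac{1157012}{630765} \approx 1.8343$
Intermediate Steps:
$f = 1369$ ($f = \left(-37\right)^{2} = 1369$)
$X{\left(w,v \right)} = v + w^{2}$ ($X{\left(w,v \right)} = w^{2} + v = v + w^{2}$)
$o = 1605$ ($o = 5 + \left(-40\right)^{2} = 5 + 1600 = 1605$)
$\frac{\left(-4 - 9\right) 89}{-1179} + \frac{f}{o} = \frac{\left(-4 - 9\right) 89}{-1179} + \frac{1369}{1605} = \left(-13\right) 89 \left(- \frac{1}{1179}\right) + 1369 \cdot \frac{1}{1605} = \left(-1157\right) \left(- \frac{1}{1179}\right) + \frac{1369}{1605} = \frac{1157}{1179} + \frac{1369}{1605} = \frac{1157012}{630765}$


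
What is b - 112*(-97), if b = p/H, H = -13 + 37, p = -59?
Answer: 260677/24 ≈ 10862.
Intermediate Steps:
H = 24
b = -59/24 ≈ -2.4583
b - 112*(-97) = -59/24 - 112*(-97) = -59/24 + 10864 = 260677/24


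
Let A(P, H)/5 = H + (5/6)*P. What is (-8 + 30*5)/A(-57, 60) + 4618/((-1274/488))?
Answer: -140668092/79625 ≈ -1766.6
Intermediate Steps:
A(P, H) = 5*H + 25*P/6 (A(P, H) = 5*(H + (5/6)*P) = 5*(H + (5*(⅙))*P) = 5*(H + 5*P/6) = 5*H + 25*P/6)
(-8 + 30*5)/A(-57, 60) + 4618/((-1274/488)) = (-8 + 30*5)/(5*60 + (25/6)*(-57)) + 4618/((-1274/488)) = (-8 + 150)/(300 - 475/2) + 4618/((-1274*1/488)) = 142/(125/2) + 4618/(-637/244) = 142*(2/125) + 4618*(-244/637) = 284/125 - 1126792/637 = -140668092/79625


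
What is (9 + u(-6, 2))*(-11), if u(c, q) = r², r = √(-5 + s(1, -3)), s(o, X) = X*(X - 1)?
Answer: -176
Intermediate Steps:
s(o, X) = X*(-1 + X)
r = √7 (r = √(-5 - 3*(-1 - 3)) = √(-5 - 3*(-4)) = √(-5 + 12) = √7 ≈ 2.6458)
u(c, q) = 7 (u(c, q) = (√7)² = 7)
(9 + u(-6, 2))*(-11) = (9 + 7)*(-11) = 16*(-11) = -176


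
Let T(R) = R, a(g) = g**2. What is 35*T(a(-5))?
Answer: 875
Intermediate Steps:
35*T(a(-5)) = 35*(-5)**2 = 35*25 = 875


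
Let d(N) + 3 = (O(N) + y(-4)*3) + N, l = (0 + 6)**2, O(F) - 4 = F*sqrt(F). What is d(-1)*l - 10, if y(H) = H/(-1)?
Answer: 422 - 36*I ≈ 422.0 - 36.0*I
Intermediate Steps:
O(F) = 4 + F**(3/2) (O(F) = 4 + F*sqrt(F) = 4 + F**(3/2))
l = 36 (l = 6**2 = 36)
y(H) = -H (y(H) = H*(-1) = -H)
d(N) = 13 + N + N**(3/2) (d(N) = -3 + (((4 + N**(3/2)) - 1*(-4)*3) + N) = -3 + (((4 + N**(3/2)) + 4*3) + N) = -3 + (((4 + N**(3/2)) + 12) + N) = -3 + ((16 + N**(3/2)) + N) = -3 + (16 + N + N**(3/2)) = 13 + N + N**(3/2))
d(-1)*l - 10 = (13 - 1 + (-1)**(3/2))*36 - 10 = (13 - 1 - I)*36 - 10 = (12 - I)*36 - 10 = (432 - 36*I) - 10 = 422 - 36*I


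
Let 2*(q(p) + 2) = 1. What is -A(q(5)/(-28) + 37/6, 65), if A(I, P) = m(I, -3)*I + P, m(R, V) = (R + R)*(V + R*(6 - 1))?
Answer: -5309553065/2370816 ≈ -2239.5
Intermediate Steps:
q(p) = -3/2 (q(p) = -2 + (½)*1 = -2 + ½ = -3/2)
m(R, V) = 2*R*(V + 5*R) (m(R, V) = (2*R)*(V + R*5) = (2*R)*(V + 5*R) = 2*R*(V + 5*R))
A(I, P) = P + 2*I²*(-3 + 5*I) (A(I, P) = (2*I*(-3 + 5*I))*I + P = 2*I²*(-3 + 5*I) + P = P + 2*I²*(-3 + 5*I))
-A(q(5)/(-28) + 37/6, 65) = -(65 + (-3/2/(-28) + 37/6)²*(-6 + 10*(-3/2/(-28) + 37/6))) = -(65 + (-3/2*(-1/28) + 37*(⅙))²*(-6 + 10*(-3/2*(-1/28) + 37*(⅙)))) = -(65 + (3/56 + 37/6)²*(-6 + 10*(3/56 + 37/6))) = -(65 + (1045/168)²*(-6 + 10*(1045/168))) = -(65 + 1092025*(-6 + 5225/84)/28224) = -(65 + (1092025/28224)*(4721/84)) = -(65 + 5155450025/2370816) = -1*5309553065/2370816 = -5309553065/2370816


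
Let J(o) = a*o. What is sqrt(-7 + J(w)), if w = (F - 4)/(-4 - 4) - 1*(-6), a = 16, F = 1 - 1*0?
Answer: sqrt(95) ≈ 9.7468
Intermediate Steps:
F = 1 (F = 1 + 0 = 1)
w = 51/8 (w = (1 - 4)/(-4 - 4) - 1*(-6) = -3/(-8) + 6 = -3*(-1/8) + 6 = 3/8 + 6 = 51/8 ≈ 6.3750)
J(o) = 16*o
sqrt(-7 + J(w)) = sqrt(-7 + 16*(51/8)) = sqrt(-7 + 102) = sqrt(95)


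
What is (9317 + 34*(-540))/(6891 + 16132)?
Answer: -9043/23023 ≈ -0.39278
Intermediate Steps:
(9317 + 34*(-540))/(6891 + 16132) = (9317 - 18360)/23023 = -9043*1/23023 = -9043/23023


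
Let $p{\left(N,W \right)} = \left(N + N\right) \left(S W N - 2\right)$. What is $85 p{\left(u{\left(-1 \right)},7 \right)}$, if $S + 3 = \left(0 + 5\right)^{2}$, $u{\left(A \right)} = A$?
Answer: $26520$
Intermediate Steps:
$S = 22$ ($S = -3 + \left(0 + 5\right)^{2} = -3 + 5^{2} = -3 + 25 = 22$)
$p{\left(N,W \right)} = 2 N \left(-2 + 22 N W\right)$ ($p{\left(N,W \right)} = \left(N + N\right) \left(22 W N - 2\right) = 2 N \left(22 N W - 2\right) = 2 N \left(-2 + 22 N W\right)$)
$85 p{\left(u{\left(-1 \right)},7 \right)} = 85 \cdot 4 \left(-1\right) \left(-1 + 11 \left(-1\right) 7\right) = 85 \cdot 4 \left(-1\right) \left(-1 - 77\right) = 85 \cdot 4 \left(-1\right) \left(-78\right) = 85 \cdot 312 = 26520$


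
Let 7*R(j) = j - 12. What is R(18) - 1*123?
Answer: -855/7 ≈ -122.14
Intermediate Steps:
R(j) = -12/7 + j/7 (R(j) = (j - 12)/7 = (-12 + j)/7 = -12/7 + j/7)
R(18) - 1*123 = (-12/7 + (1/7)*18) - 1*123 = (-12/7 + 18/7) - 123 = 6/7 - 123 = -855/7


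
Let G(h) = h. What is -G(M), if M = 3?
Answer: -3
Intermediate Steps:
-G(M) = -1*3 = -3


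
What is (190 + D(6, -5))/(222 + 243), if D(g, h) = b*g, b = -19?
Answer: 76/465 ≈ 0.16344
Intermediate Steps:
D(g, h) = -19*g
(190 + D(6, -5))/(222 + 243) = (190 - 19*6)/(222 + 243) = (190 - 114)/465 = 76*(1/465) = 76/465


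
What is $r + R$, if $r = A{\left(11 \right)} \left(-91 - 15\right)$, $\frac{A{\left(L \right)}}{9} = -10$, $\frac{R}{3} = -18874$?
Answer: $-47082$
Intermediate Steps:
$R = -56622$ ($R = 3 \left(-18874\right) = -56622$)
$A{\left(L \right)} = -90$ ($A{\left(L \right)} = 9 \left(-10\right) = -90$)
$r = 9540$ ($r = - 90 \left(-91 - 15\right) = \left(-90\right) \left(-106\right) = 9540$)
$r + R = 9540 - 56622 = -47082$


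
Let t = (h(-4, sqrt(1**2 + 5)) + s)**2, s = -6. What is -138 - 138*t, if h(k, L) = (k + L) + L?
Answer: -17250 + 5520*sqrt(6) ≈ -3728.8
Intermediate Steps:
h(k, L) = k + 2*L (h(k, L) = (L + k) + L = k + 2*L)
t = (-10 + 2*sqrt(6))**2 (t = ((-4 + 2*sqrt(1**2 + 5)) - 6)**2 = ((-4 + 2*sqrt(1 + 5)) - 6)**2 = ((-4 + 2*sqrt(6)) - 6)**2 = (-10 + 2*sqrt(6))**2 ≈ 26.020)
-138 - 138*t = -138 - 138*(124 - 40*sqrt(6)) = -138 + (-17112 + 5520*sqrt(6)) = -17250 + 5520*sqrt(6)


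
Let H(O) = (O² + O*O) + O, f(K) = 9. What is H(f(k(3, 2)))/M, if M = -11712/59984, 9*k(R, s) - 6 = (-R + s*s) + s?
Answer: -213693/244 ≈ -875.79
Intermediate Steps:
k(R, s) = ⅔ - R/9 + s/9 + s²/9 (k(R, s) = ⅔ + ((-R + s*s) + s)/9 = ⅔ + ((-R + s²) + s)/9 = ⅔ + ((s² - R) + s)/9 = ⅔ + (s + s² - R)/9 = ⅔ + (-R/9 + s/9 + s²/9) = ⅔ - R/9 + s/9 + s²/9)
M = -732/3749 (M = -11712*1/59984 = -732/3749 ≈ -0.19525)
H(O) = O + 2*O² (H(O) = (O² + O²) + O = 2*O² + O = O + 2*O²)
H(f(k(3, 2)))/M = (9*(1 + 2*9))/(-732/3749) = (9*(1 + 18))*(-3749/732) = (9*19)*(-3749/732) = 171*(-3749/732) = -213693/244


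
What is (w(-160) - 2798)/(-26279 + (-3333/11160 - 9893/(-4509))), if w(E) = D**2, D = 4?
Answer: 15554607120/146919496153 ≈ 0.10587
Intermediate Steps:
w(E) = 16 (w(E) = 4**2 = 16)
(w(-160) - 2798)/(-26279 + (-3333/11160 - 9893/(-4509))) = (16 - 2798)/(-26279 + (-3333/11160 - 9893/(-4509))) = -2782/(-26279 + (-3333*1/11160 - 9893*(-1/4509))) = -2782/(-26279 + (-1111/3720 + 9893/4509)) = -2782/(-26279 + 10597487/5591160) = -2782/(-146919496153/5591160) = -2782*(-5591160/146919496153) = 15554607120/146919496153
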